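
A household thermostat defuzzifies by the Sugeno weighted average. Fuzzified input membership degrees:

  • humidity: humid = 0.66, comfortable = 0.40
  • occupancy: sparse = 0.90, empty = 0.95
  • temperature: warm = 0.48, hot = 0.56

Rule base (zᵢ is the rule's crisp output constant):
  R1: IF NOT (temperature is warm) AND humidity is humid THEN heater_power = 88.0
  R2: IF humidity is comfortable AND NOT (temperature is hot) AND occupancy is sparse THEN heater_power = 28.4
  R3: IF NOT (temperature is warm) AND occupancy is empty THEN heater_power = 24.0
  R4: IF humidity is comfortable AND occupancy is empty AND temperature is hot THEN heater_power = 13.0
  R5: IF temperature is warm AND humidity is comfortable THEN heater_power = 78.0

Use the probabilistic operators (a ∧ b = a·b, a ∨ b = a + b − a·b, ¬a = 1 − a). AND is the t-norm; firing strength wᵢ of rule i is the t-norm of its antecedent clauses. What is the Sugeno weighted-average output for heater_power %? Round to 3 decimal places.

45.914

R1 (z=88.0): ¬warm=1−0.48=0.52, humid=0.66; AND[a·b] → w = 0.3432
R2 (z=28.4): comfortable=0.40, ¬hot=1−0.56=0.44, sparse=0.90; AND[a·b] → w = 0.1584
R3 (z=24.0): ¬warm=1−0.48=0.52, empty=0.95; AND[a·b] → w = 0.4940
R4 (z=13.0): comfortable=0.40, empty=0.95, hot=0.56; AND[a·b] → w = 0.2128
R5 (z=78.0): warm=0.48, comfortable=0.40; AND[a·b] → w = 0.1920
Weighted average = (0.3432·88.0 + 0.1584·28.4 + 0.4940·24.0 + 0.2128·13.0 + 0.1920·78.0) / (0.3432 + 0.1584 + 0.4940 + 0.2128 + 0.1920)
  = 64.2986 / 1.4004 = 45.914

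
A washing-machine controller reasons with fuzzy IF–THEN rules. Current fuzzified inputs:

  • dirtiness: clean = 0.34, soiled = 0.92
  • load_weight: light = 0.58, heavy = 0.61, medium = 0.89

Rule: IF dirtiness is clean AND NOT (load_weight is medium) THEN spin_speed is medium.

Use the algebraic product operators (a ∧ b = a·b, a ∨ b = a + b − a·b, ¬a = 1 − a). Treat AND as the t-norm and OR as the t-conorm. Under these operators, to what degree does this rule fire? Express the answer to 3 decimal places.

firing strength: clean=0.34, ¬medium=1−0.89=0.11; AND[a·b] → w = 0.0374

0.037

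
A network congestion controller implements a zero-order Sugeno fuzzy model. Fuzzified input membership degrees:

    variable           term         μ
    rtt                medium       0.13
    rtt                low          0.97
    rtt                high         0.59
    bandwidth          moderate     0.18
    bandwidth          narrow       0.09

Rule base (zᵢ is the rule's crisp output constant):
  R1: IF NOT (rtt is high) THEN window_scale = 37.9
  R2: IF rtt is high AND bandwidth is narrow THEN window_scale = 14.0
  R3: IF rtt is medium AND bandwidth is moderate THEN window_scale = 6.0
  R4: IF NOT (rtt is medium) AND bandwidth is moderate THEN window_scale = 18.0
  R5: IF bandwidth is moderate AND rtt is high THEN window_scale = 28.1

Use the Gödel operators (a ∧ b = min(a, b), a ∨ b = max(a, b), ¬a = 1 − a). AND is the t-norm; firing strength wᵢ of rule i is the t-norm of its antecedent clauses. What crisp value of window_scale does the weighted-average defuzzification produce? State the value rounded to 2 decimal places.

R1 (z=37.9): ¬high=1−0.59=0.41 → w = 0.41
R2 (z=14.0): high=0.59, narrow=0.09; AND[min(a, b)] → w = 0.09
R3 (z=6.0): medium=0.13, moderate=0.18; AND[min(a, b)] → w = 0.13
R4 (z=18.0): ¬medium=1−0.13=0.87, moderate=0.18; AND[min(a, b)] → w = 0.18
R5 (z=28.1): moderate=0.18, high=0.59; AND[min(a, b)] → w = 0.18
Weighted average = (0.41·37.9 + 0.09·14.0 + 0.13·6.0 + 0.18·18.0 + 0.18·28.1) / (0.41 + 0.09 + 0.13 + 0.18 + 0.18)
  = 25.8770 / 0.9900 = 26.14

26.14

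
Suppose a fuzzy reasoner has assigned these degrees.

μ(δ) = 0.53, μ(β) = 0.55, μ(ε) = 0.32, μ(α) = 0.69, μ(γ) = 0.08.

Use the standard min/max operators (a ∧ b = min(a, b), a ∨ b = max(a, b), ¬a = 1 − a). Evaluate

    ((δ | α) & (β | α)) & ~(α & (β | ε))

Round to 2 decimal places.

0.45

δ | α = max(a, b) on (0.53, 0.69) = 0.69
β | α = max(a, b) on (0.55, 0.69) = 0.69
(δ | α) & (β | α) = min(a, b) on (0.69, 0.69) = 0.69
β | ε = max(a, b) on (0.55, 0.32) = 0.55
α & (β | ε) = min(a, b) on (0.69, 0.55) = 0.55
~(α & (β | ε)) = 1 − 0.55 = 0.45
((δ | α) & (β | α)) & ~(α & (β | ε)) = min(a, b) on (0.69, 0.45) = 0.45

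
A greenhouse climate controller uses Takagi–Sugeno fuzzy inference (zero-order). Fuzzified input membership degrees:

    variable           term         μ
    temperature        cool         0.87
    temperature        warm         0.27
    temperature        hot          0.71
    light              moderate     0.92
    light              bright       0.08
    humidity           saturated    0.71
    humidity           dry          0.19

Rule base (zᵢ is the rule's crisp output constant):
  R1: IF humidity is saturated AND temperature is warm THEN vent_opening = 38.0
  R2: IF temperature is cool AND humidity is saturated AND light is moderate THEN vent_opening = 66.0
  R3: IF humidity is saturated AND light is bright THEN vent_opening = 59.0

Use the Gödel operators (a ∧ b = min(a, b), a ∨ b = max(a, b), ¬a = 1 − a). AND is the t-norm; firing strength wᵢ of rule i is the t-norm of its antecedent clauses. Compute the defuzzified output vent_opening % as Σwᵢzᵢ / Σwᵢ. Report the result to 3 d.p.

58.340

R1 (z=38.0): saturated=0.71, warm=0.27; AND[min(a, b)] → w = 0.27
R2 (z=66.0): cool=0.87, saturated=0.71, moderate=0.92; AND[min(a, b)] → w = 0.71
R3 (z=59.0): saturated=0.71, bright=0.08; AND[min(a, b)] → w = 0.08
Weighted average = (0.27·38.0 + 0.71·66.0 + 0.08·59.0) / (0.27 + 0.71 + 0.08)
  = 61.8400 / 1.0600 = 58.340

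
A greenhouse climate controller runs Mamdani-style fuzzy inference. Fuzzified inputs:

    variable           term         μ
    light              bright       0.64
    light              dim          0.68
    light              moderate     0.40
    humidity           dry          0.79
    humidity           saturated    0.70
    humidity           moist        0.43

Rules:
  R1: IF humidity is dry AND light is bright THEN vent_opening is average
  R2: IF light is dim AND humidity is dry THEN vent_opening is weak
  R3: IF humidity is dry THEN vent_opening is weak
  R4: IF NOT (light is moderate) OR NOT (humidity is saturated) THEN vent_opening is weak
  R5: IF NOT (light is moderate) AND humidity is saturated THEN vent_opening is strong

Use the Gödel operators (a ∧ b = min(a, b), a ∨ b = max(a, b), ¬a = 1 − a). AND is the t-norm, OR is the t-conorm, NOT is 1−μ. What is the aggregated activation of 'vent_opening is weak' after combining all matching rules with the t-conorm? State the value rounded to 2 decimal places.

0.79

R1: dry=0.79, bright=0.64; AND[min(a, b)] → w = 0.64
R2: dim=0.68, dry=0.79; AND[min(a, b)] → w = 0.68
R3: dry=0.79 → w = 0.79
R4: ¬moderate=1−0.40=0.60, ¬saturated=1−0.70=0.30; OR[max(a, b)] → w = 0.60
R5: ¬moderate=1−0.40=0.60, saturated=0.70; AND[min(a, b)] → w = 0.60
Rules with consequent 'weak': {R2, R3, R4} → strengths 0.68, 0.79, 0.60
Aggregate via t-conorm [max(a, b)]: 0.79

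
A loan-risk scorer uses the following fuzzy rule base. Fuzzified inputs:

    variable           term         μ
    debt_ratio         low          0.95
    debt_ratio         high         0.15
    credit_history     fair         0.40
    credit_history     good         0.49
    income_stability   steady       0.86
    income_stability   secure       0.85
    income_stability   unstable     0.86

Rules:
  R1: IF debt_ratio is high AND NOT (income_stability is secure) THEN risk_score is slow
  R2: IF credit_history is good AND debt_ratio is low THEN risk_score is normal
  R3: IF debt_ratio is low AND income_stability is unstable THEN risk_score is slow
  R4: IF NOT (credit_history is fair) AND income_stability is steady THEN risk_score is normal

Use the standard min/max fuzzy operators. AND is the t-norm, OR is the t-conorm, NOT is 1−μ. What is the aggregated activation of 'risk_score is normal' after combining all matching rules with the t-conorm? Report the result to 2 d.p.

R1: high=0.15, ¬secure=1−0.85=0.15; AND[min(a, b)] → w = 0.15
R2: good=0.49, low=0.95; AND[min(a, b)] → w = 0.49
R3: low=0.95, unstable=0.86; AND[min(a, b)] → w = 0.86
R4: ¬fair=1−0.40=0.60, steady=0.86; AND[min(a, b)] → w = 0.60
Rules with consequent 'normal': {R2, R4} → strengths 0.49, 0.60
Aggregate via t-conorm [max(a, b)]: 0.60

0.60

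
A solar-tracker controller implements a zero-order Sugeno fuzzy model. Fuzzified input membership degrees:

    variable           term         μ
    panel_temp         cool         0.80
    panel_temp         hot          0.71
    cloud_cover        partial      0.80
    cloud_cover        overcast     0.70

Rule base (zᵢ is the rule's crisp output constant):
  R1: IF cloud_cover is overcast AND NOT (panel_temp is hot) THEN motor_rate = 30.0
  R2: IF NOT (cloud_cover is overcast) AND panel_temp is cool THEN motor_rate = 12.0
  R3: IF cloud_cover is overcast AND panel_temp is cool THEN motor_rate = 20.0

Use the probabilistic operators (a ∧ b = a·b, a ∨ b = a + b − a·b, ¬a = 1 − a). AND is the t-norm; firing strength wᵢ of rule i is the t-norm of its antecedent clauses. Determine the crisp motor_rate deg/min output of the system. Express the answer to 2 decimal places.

R1 (z=30.0): overcast=0.70, ¬hot=1−0.71=0.29; AND[a·b] → w = 0.2030
R2 (z=12.0): ¬overcast=1−0.70=0.30, cool=0.80; AND[a·b] → w = 0.2400
R3 (z=20.0): overcast=0.70, cool=0.80; AND[a·b] → w = 0.5600
Weighted average = (0.2030·30.0 + 0.2400·12.0 + 0.5600·20.0) / (0.2030 + 0.2400 + 0.5600)
  = 20.1700 / 1.0030 = 20.11

20.11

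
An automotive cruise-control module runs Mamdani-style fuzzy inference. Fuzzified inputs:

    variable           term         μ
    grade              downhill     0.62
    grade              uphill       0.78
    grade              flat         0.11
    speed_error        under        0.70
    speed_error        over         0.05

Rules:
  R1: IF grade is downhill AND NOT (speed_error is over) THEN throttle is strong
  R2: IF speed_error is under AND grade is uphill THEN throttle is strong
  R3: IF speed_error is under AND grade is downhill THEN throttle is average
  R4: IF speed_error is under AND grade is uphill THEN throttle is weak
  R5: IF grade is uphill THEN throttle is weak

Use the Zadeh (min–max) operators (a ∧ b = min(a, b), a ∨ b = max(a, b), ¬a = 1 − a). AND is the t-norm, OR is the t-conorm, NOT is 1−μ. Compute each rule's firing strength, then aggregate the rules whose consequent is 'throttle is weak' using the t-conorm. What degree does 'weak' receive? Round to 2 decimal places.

R1: downhill=0.62, ¬over=1−0.05=0.95; AND[min(a, b)] → w = 0.62
R2: under=0.70, uphill=0.78; AND[min(a, b)] → w = 0.70
R3: under=0.70, downhill=0.62; AND[min(a, b)] → w = 0.62
R4: under=0.70, uphill=0.78; AND[min(a, b)] → w = 0.70
R5: uphill=0.78 → w = 0.78
Rules with consequent 'weak': {R4, R5} → strengths 0.70, 0.78
Aggregate via t-conorm [max(a, b)]: 0.78

0.78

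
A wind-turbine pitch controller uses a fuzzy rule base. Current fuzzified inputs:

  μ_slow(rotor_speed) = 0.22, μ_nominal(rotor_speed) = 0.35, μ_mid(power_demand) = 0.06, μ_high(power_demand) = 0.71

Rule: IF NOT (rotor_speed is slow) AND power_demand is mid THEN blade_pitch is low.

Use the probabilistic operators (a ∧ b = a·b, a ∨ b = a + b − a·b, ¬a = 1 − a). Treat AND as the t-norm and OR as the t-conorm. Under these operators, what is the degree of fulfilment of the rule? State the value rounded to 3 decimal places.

firing strength: ¬slow=1−0.22=0.78, mid=0.06; AND[a·b] → w = 0.0468

0.047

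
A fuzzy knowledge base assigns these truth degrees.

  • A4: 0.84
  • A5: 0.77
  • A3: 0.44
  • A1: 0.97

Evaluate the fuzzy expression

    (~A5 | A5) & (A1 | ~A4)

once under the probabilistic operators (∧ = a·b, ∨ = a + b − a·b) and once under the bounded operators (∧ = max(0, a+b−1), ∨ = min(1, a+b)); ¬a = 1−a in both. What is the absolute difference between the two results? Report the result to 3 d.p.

0.198

Under probabilistic:
  ~A5 = 1 − 0.7700 = 0.2300
  ~A5 | A5 = a + b − a·b on (0.2300, 0.7700) = 0.8229
  ~A4 = 1 − 0.8400 = 0.1600
  A1 | ~A4 = a + b − a·b on (0.9700, 0.1600) = 0.9748
  (~A5 | A5) & (A1 | ~A4) = a·b on (0.8229, 0.9748) = 0.8022
  → value = 0.8022
Under bounded:
  ~A5 = 1 − 0.77 = 0.23
  ~A5 | A5 = min(1, a+b) on (0.23, 0.77) = 1.00
  ~A4 = 1 − 0.84 = 0.16
  A1 | ~A4 = min(1, a+b) on (0.97, 0.16) = 1.00
  (~A5 | A5) & (A1 | ~A4) = max(0, a+b−1) on (1.00, 1.00) = 1.00
  → value = 1.0000
|0.8022 − 1.0000| = 0.198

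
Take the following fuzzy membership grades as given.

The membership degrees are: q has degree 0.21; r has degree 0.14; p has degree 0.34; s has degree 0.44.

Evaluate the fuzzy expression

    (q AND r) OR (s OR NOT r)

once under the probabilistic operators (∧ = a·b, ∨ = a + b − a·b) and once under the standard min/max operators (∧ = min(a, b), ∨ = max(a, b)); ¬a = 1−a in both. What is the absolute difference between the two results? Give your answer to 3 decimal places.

0.064

Under probabilistic:
  q AND r = a·b on (0.2100, 0.1400) = 0.0294
  NOT r = 1 − 0.1400 = 0.8600
  s OR NOT r = a + b − a·b on (0.4400, 0.8600) = 0.9216
  (q AND r) OR (s OR NOT r) = a + b − a·b on (0.0294, 0.9216) = 0.9239
  → value = 0.9239
Under standard min/max:
  q AND r = min(a, b) on (0.21, 0.14) = 0.14
  NOT r = 1 − 0.14 = 0.86
  s OR NOT r = max(a, b) on (0.44, 0.86) = 0.86
  (q AND r) OR (s OR NOT r) = max(a, b) on (0.14, 0.86) = 0.86
  → value = 0.8600
|0.9239 − 0.8600| = 0.064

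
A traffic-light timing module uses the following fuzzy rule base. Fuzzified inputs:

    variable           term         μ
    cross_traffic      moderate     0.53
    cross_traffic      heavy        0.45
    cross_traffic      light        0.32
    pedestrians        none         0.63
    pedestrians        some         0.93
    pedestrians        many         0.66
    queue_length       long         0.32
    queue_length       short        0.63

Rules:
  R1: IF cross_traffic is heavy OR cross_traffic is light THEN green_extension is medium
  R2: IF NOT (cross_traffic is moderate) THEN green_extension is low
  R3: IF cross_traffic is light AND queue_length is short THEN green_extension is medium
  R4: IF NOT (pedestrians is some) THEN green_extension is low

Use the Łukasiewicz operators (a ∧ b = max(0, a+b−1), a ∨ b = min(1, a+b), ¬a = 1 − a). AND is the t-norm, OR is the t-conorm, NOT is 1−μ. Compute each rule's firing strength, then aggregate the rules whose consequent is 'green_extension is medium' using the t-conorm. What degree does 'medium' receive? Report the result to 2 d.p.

R1: heavy=0.45, light=0.32; OR[min(1, a+b)] → w = 0.77
R2: ¬moderate=1−0.53=0.47 → w = 0.47
R3: light=0.32, short=0.63; AND[max(0, a+b−1)] → w = 0.00
R4: ¬some=1−0.93=0.07 → w = 0.07
Rules with consequent 'medium': {R1, R3} → strengths 0.77, 0.00
Aggregate via t-conorm [min(1, a+b)]: 0.77

0.77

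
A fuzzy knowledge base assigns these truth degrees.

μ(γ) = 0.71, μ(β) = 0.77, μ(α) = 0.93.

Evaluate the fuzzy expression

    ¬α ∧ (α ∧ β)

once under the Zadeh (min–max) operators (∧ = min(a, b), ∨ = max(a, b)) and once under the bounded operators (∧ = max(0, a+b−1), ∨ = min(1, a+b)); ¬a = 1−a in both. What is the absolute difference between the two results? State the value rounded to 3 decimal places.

0.070

Under Zadeh (min–max):
  ¬α = 1 − 0.93 = 0.07
  α ∧ β = min(a, b) on (0.93, 0.77) = 0.77
  ¬α ∧ (α ∧ β) = min(a, b) on (0.07, 0.77) = 0.07
  → value = 0.0700
Under bounded:
  ¬α = 1 − 0.93 = 0.07
  α ∧ β = max(0, a+b−1) on (0.93, 0.77) = 0.70
  ¬α ∧ (α ∧ β) = max(0, a+b−1) on (0.07, 0.70) = 0.00
  → value = 0.0000
|0.0700 − 0.0000| = 0.070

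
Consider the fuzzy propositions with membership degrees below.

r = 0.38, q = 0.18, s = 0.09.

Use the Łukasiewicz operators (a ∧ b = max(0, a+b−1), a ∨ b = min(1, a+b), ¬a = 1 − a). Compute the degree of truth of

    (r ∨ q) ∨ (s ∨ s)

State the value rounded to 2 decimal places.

0.74

r ∨ q = min(1, a+b) on (0.38, 0.18) = 0.56
s ∨ s = min(1, a+b) on (0.09, 0.09) = 0.18
(r ∨ q) ∨ (s ∨ s) = min(1, a+b) on (0.56, 0.18) = 0.74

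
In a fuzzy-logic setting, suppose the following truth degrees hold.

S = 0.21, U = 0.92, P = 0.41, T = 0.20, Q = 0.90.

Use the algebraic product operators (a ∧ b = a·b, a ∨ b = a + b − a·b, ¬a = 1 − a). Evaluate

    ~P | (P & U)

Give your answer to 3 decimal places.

~P = 1 − 0.4100 = 0.5900
P & U = a·b on (0.4100, 0.9200) = 0.3772
~P | (P & U) = a + b − a·b on (0.5900, 0.3772) = 0.7447

0.745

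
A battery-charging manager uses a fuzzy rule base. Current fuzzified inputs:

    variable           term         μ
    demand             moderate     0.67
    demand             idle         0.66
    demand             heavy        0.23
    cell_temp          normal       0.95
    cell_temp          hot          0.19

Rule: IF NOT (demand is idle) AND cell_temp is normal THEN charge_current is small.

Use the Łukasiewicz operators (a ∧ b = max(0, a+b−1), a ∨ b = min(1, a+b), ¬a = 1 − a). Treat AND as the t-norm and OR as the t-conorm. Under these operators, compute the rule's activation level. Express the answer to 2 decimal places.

0.29

firing strength: ¬idle=1−0.66=0.34, normal=0.95; AND[max(0, a+b−1)] → w = 0.29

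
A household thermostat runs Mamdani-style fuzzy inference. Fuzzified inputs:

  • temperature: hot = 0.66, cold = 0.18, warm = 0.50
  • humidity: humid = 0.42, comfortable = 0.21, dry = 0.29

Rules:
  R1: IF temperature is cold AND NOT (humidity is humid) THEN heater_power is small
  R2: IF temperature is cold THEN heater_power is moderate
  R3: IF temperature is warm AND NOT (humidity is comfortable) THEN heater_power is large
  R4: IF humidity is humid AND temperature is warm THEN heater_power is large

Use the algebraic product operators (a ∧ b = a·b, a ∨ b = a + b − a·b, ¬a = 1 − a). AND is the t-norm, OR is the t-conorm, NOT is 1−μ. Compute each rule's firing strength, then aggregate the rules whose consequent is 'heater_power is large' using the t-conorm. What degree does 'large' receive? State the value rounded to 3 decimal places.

R1: cold=0.18, ¬humid=1−0.42=0.58; AND[a·b] → w = 0.1044
R2: cold=0.18 → w = 0.1800
R3: warm=0.50, ¬comfortable=1−0.21=0.79; AND[a·b] → w = 0.3950
R4: humid=0.42, warm=0.50; AND[a·b] → w = 0.2100
Rules with consequent 'large': {R3, R4} → strengths 0.3950, 0.2100
Aggregate via t-conorm [a + b − a·b]: 0.5221

0.522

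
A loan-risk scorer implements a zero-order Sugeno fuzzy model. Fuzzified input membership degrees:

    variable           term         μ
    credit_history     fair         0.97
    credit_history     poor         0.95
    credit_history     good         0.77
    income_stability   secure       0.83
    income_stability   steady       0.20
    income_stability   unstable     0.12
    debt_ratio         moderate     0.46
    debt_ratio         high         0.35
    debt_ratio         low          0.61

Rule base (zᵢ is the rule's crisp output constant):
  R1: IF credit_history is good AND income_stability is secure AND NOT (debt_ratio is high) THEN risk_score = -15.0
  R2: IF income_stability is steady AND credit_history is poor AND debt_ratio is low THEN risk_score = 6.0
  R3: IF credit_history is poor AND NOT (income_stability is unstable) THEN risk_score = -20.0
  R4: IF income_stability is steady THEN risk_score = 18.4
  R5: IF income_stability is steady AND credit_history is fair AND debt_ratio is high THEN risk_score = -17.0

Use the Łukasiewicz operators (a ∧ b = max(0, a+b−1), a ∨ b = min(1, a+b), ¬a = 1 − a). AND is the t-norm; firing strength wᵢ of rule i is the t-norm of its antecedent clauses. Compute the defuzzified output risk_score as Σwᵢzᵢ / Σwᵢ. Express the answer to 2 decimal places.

R1 (z=-15.0): good=0.77, secure=0.83, ¬high=1−0.35=0.65; AND[max(0, a+b−1)] → w = 0.25
R2 (z=6.0): steady=0.20, poor=0.95, low=0.61; AND[max(0, a+b−1)] → w = 0.00
R3 (z=-20.0): poor=0.95, ¬unstable=1−0.12=0.88; AND[max(0, a+b−1)] → w = 0.83
R4 (z=18.4): steady=0.20 → w = 0.20
R5 (z=-17.0): steady=0.20, fair=0.97, high=0.35; AND[max(0, a+b−1)] → w = 0.00
Weighted average = (0.25·-15.0 + 0.00·6.0 + 0.83·-20.0 + 0.20·18.4 + 0.00·-17.0) / (0.25 + 0.00 + 0.83 + 0.20 + 0.00)
  = -16.6700 / 1.2800 = -13.02

-13.02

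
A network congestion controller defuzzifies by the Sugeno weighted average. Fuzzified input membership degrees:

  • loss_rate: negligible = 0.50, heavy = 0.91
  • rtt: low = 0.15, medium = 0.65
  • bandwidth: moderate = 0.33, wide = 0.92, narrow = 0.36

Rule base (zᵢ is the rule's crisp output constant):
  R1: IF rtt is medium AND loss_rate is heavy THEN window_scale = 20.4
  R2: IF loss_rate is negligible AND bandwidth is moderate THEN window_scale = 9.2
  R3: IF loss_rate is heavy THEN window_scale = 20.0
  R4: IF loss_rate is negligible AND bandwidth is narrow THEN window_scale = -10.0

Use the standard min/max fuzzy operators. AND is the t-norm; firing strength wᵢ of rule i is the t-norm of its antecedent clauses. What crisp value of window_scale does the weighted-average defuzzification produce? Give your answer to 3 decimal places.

R1 (z=20.4): medium=0.65, heavy=0.91; AND[min(a, b)] → w = 0.65
R2 (z=9.2): negligible=0.50, moderate=0.33; AND[min(a, b)] → w = 0.33
R3 (z=20.0): heavy=0.91 → w = 0.91
R4 (z=-10.0): negligible=0.50, narrow=0.36; AND[min(a, b)] → w = 0.36
Weighted average = (0.65·20.4 + 0.33·9.2 + 0.91·20.0 + 0.36·-10.0) / (0.65 + 0.33 + 0.91 + 0.36)
  = 30.8960 / 2.2500 = 13.732

13.732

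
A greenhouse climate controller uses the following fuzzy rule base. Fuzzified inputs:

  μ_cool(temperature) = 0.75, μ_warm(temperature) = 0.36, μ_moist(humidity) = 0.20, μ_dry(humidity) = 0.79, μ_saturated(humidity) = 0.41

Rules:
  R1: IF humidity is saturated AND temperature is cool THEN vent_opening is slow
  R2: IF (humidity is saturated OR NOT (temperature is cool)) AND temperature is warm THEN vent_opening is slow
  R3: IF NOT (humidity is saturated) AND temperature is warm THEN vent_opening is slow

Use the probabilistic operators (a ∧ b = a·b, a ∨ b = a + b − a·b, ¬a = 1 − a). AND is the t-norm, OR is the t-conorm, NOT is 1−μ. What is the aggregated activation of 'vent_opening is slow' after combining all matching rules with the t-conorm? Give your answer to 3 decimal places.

R1: saturated=0.41, cool=0.75; AND[a·b] → w = 0.3075
R2: (saturated=0.41 OR ¬cool=1−0.75=0.25) = 0.5575; AND[a·b] with warm=0.36 → w = 0.2007
R3: ¬saturated=1−0.41=0.59, warm=0.36; AND[a·b] → w = 0.2124
Rules with consequent 'slow': {R1, R2, R3} → strengths 0.3075, 0.2007, 0.2124
Aggregate via t-conorm [a + b − a·b]: 0.5641

0.564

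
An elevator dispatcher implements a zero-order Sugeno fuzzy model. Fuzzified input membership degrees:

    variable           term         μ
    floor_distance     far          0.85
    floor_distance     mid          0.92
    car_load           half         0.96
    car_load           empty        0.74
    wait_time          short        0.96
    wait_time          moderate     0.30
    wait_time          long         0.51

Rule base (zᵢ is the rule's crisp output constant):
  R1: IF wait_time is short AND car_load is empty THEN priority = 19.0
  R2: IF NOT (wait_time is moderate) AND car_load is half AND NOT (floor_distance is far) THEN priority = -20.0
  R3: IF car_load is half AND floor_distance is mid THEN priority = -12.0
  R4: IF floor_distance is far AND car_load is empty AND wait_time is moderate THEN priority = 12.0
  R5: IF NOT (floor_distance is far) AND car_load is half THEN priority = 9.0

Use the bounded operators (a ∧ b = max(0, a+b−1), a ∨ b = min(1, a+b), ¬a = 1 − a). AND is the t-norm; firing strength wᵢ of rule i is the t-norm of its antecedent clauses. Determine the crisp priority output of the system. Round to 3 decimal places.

2.207

R1 (z=19.0): short=0.96, empty=0.74; AND[max(0, a+b−1)] → w = 0.70
R2 (z=-20.0): ¬moderate=1−0.30=0.70, half=0.96, ¬far=1−0.85=0.15; AND[max(0, a+b−1)] → w = 0.00
R3 (z=-12.0): half=0.96, mid=0.92; AND[max(0, a+b−1)] → w = 0.88
R4 (z=12.0): far=0.85, empty=0.74, moderate=0.30; AND[max(0, a+b−1)] → w = 0.00
R5 (z=9.0): ¬far=1−0.85=0.15, half=0.96; AND[max(0, a+b−1)] → w = 0.11
Weighted average = (0.70·19.0 + 0.00·-20.0 + 0.88·-12.0 + 0.00·12.0 + 0.11·9.0) / (0.70 + 0.00 + 0.88 + 0.00 + 0.11)
  = 3.7300 / 1.6900 = 2.207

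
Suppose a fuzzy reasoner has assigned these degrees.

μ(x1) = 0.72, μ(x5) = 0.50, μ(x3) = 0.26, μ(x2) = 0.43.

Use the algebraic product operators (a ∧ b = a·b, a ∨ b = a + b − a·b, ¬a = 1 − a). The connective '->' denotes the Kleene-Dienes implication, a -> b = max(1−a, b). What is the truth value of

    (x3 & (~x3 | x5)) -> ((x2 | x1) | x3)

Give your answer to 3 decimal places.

~x3 = 1 − 0.2600 = 0.7400
~x3 | x5 = a + b − a·b on (0.7400, 0.5000) = 0.8700
x3 & (~x3 | x5) = a·b on (0.2600, 0.8700) = 0.2262
x2 | x1 = a + b − a·b on (0.4300, 0.7200) = 0.8404
(x2 | x1) | x3 = a + b − a·b on (0.8404, 0.2600) = 0.8819
(x3 & (~x3 | x5)) -> ((x2 | x1) | x3)  [Kleene-Dienes: max(1−a, b)] with a=0.2262, b=0.8819 → 0.8819

0.882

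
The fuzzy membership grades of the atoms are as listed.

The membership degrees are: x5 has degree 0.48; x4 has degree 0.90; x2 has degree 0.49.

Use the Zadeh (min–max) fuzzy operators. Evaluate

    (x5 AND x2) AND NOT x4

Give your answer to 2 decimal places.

x5 AND x2 = min(a, b) on (0.48, 0.49) = 0.48
NOT x4 = 1 − 0.90 = 0.10
(x5 AND x2) AND NOT x4 = min(a, b) on (0.48, 0.10) = 0.10

0.10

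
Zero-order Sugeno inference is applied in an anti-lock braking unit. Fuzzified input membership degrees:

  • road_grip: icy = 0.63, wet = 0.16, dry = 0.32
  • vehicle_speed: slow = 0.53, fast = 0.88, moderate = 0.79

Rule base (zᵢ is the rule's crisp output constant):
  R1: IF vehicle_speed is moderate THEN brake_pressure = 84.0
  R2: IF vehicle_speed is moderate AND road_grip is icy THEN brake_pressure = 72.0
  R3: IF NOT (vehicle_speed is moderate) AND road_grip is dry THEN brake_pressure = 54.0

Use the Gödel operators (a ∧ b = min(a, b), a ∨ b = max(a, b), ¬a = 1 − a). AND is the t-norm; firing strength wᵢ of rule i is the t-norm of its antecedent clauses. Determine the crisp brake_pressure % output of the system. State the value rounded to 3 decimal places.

75.497

R1 (z=84.0): moderate=0.79 → w = 0.79
R2 (z=72.0): moderate=0.79, icy=0.63; AND[min(a, b)] → w = 0.63
R3 (z=54.0): ¬moderate=1−0.79=0.21, dry=0.32; AND[min(a, b)] → w = 0.21
Weighted average = (0.79·84.0 + 0.63·72.0 + 0.21·54.0) / (0.79 + 0.63 + 0.21)
  = 123.0600 / 1.6300 = 75.497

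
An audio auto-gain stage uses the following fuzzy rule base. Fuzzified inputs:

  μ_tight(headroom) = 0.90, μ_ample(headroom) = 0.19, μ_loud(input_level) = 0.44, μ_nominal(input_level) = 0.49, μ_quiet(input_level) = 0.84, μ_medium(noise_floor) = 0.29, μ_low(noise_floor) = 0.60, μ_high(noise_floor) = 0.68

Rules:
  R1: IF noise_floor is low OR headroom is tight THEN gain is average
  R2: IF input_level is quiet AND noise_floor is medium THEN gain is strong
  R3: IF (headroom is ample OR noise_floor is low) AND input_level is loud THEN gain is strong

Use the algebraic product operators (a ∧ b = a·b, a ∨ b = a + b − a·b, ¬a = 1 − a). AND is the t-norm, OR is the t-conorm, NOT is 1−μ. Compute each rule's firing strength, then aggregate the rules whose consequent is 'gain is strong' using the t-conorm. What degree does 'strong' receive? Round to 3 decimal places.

0.469

R1: low=0.60, tight=0.90; OR[a + b − a·b] → w = 0.9600
R2: quiet=0.84, medium=0.29; AND[a·b] → w = 0.2436
R3: (ample=0.19 OR low=0.60) = 0.6760; AND[a·b] with loud=0.44 → w = 0.2974
Rules with consequent 'strong': {R2, R3} → strengths 0.2436, 0.2974
Aggregate via t-conorm [a + b − a·b]: 0.4686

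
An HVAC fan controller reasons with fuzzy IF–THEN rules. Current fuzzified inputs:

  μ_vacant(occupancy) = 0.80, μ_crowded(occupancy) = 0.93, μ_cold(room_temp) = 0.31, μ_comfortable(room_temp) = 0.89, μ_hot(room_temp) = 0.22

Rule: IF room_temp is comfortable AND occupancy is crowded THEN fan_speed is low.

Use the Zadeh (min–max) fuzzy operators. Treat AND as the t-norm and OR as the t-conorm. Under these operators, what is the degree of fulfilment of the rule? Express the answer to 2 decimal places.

firing strength: comfortable=0.89, crowded=0.93; AND[min(a, b)] → w = 0.89

0.89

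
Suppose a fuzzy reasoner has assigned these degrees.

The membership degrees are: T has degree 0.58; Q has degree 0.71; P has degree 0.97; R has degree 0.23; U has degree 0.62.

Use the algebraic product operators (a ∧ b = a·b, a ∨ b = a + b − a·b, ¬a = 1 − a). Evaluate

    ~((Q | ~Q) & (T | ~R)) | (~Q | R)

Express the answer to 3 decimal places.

~Q = 1 − 0.7100 = 0.2900
Q | ~Q = a + b − a·b on (0.7100, 0.2900) = 0.7941
~R = 1 − 0.2300 = 0.7700
T | ~R = a + b − a·b on (0.5800, 0.7700) = 0.9034
(Q | ~Q) & (T | ~R) = a·b on (0.7941, 0.9034) = 0.7174
~((Q | ~Q) & (T | ~R)) = 1 − 0.7174 = 0.2826
~Q = 1 − 0.7100 = 0.2900
~Q | R = a + b − a·b on (0.2900, 0.2300) = 0.4533
~((Q | ~Q) & (T | ~R)) | (~Q | R) = a + b − a·b on (0.2826, 0.4533) = 0.6078

0.608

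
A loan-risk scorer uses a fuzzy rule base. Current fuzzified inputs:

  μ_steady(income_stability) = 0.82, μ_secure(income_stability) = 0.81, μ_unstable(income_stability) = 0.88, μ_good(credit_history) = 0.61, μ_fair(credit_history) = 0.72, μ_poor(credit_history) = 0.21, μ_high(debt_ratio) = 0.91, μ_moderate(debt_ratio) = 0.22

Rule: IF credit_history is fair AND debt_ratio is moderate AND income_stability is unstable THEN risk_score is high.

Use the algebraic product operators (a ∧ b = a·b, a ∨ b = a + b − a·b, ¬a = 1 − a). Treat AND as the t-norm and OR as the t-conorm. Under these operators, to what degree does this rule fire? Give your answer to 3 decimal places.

firing strength: fair=0.72, moderate=0.22, unstable=0.88; AND[a·b] → w = 0.1394

0.139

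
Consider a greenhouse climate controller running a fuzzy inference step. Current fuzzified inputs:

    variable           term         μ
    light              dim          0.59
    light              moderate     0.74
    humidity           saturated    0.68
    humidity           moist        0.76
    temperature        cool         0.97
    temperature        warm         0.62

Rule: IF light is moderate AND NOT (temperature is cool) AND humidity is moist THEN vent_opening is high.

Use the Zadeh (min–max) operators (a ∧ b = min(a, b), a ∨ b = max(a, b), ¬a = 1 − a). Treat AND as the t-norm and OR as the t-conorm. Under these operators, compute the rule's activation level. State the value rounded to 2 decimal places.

0.03

firing strength: moderate=0.74, ¬cool=1−0.97=0.03, moist=0.76; AND[min(a, b)] → w = 0.03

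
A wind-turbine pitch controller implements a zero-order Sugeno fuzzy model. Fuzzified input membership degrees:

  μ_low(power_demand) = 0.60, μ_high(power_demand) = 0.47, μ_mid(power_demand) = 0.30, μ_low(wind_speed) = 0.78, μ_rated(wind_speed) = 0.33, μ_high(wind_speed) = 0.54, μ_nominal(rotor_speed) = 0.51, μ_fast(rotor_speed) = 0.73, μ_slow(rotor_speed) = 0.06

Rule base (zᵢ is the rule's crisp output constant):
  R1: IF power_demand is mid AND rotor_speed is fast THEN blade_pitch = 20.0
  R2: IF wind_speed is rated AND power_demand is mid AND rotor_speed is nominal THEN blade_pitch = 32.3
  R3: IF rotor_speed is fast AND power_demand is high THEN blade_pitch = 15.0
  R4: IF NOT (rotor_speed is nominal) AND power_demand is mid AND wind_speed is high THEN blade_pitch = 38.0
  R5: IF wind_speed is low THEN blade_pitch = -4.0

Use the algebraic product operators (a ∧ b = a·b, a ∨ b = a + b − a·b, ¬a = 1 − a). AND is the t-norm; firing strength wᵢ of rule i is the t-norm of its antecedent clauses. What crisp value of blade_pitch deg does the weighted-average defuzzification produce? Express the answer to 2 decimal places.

R1 (z=20.0): mid=0.30, fast=0.73; AND[a·b] → w = 0.2190
R2 (z=32.3): rated=0.33, mid=0.30, nominal=0.51; AND[a·b] → w = 0.0505
R3 (z=15.0): fast=0.73, high=0.47; AND[a·b] → w = 0.3431
R4 (z=38.0): ¬nominal=1−0.51=0.49, mid=0.30, high=0.54; AND[a·b] → w = 0.0794
R5 (z=-4.0): low=0.78 → w = 0.7800
Weighted average = (0.2190·20.0 + 0.0505·32.3 + 0.3431·15.0 + 0.0794·38.0 + 0.7800·-4.0) / (0.2190 + 0.0505 + 0.3431 + 0.0794 + 0.7800)
  = 11.0538 / 1.4720 = 7.51

7.51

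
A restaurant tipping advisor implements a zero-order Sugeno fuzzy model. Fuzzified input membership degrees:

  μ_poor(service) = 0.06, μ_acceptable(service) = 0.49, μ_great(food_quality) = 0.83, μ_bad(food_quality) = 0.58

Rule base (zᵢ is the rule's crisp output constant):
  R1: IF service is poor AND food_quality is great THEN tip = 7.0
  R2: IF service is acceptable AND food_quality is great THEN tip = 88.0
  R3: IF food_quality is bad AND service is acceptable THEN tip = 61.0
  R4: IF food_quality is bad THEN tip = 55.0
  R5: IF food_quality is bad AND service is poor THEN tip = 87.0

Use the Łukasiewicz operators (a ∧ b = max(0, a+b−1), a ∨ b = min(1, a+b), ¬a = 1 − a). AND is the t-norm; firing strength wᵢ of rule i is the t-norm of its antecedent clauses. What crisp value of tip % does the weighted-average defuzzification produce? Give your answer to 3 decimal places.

66.320

R1 (z=7.0): poor=0.06, great=0.83; AND[max(0, a+b−1)] → w = 0.00
R2 (z=88.0): acceptable=0.49, great=0.83; AND[max(0, a+b−1)] → w = 0.32
R3 (z=61.0): bad=0.58, acceptable=0.49; AND[max(0, a+b−1)] → w = 0.07
R4 (z=55.0): bad=0.58 → w = 0.58
R5 (z=87.0): bad=0.58, poor=0.06; AND[max(0, a+b−1)] → w = 0.00
Weighted average = (0.00·7.0 + 0.32·88.0 + 0.07·61.0 + 0.58·55.0 + 0.00·87.0) / (0.00 + 0.32 + 0.07 + 0.58 + 0.00)
  = 64.3300 / 0.9700 = 66.320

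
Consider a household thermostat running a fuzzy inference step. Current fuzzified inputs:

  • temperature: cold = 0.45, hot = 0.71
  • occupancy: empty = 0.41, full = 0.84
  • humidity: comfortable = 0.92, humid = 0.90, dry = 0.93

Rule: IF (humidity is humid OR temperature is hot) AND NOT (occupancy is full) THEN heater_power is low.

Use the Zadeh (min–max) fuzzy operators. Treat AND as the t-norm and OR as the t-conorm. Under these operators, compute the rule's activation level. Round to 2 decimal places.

firing strength: (humid=0.90 OR hot=0.71) = 0.90; AND[min(a, b)] with ¬full=1−0.84=0.16 → w = 0.16

0.16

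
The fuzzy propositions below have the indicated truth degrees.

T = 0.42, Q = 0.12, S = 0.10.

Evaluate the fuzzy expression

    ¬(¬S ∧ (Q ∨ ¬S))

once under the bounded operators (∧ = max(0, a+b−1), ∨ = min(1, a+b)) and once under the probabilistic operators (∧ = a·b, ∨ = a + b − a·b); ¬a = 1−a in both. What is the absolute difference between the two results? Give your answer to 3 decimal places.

0.079

Under bounded:
  ¬S = 1 − 0.10 = 0.90
  ¬S = 1 − 0.10 = 0.90
  Q ∨ ¬S = min(1, a+b) on (0.12, 0.90) = 1.00
  ¬S ∧ (Q ∨ ¬S) = max(0, a+b−1) on (0.90, 1.00) = 0.90
  ¬(¬S ∧ (Q ∨ ¬S)) = 1 − 0.90 = 0.10
  → value = 0.1000
Under probabilistic:
  ¬S = 1 − 0.1000 = 0.9000
  ¬S = 1 − 0.1000 = 0.9000
  Q ∨ ¬S = a + b − a·b on (0.1200, 0.9000) = 0.9120
  ¬S ∧ (Q ∨ ¬S) = a·b on (0.9000, 0.9120) = 0.8208
  ¬(¬S ∧ (Q ∨ ¬S)) = 1 − 0.8208 = 0.1792
  → value = 0.1792
|0.1000 − 0.1792| = 0.079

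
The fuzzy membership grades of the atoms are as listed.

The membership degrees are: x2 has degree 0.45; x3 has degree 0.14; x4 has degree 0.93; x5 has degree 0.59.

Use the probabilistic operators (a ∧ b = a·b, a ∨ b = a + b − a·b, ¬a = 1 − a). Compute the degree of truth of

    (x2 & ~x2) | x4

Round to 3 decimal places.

0.947

~x2 = 1 − 0.4500 = 0.5500
x2 & ~x2 = a·b on (0.4500, 0.5500) = 0.2475
(x2 & ~x2) | x4 = a + b − a·b on (0.2475, 0.9300) = 0.9473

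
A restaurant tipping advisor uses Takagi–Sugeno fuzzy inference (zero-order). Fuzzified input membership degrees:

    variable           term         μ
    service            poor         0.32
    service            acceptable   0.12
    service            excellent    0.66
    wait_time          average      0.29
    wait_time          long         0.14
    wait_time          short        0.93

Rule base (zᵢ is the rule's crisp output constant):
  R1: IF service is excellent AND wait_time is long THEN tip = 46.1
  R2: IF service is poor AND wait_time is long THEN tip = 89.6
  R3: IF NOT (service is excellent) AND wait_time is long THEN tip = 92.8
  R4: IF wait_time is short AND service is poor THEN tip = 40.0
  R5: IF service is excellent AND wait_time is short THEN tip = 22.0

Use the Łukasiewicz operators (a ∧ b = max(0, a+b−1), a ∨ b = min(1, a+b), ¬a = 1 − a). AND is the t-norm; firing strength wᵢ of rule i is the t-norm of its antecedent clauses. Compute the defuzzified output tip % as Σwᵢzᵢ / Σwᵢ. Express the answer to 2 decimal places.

27.36

R1 (z=46.1): excellent=0.66, long=0.14; AND[max(0, a+b−1)] → w = 0.00
R2 (z=89.6): poor=0.32, long=0.14; AND[max(0, a+b−1)] → w = 0.00
R3 (z=92.8): ¬excellent=1−0.66=0.34, long=0.14; AND[max(0, a+b−1)] → w = 0.00
R4 (z=40.0): short=0.93, poor=0.32; AND[max(0, a+b−1)] → w = 0.25
R5 (z=22.0): excellent=0.66, short=0.93; AND[max(0, a+b−1)] → w = 0.59
Weighted average = (0.00·46.1 + 0.00·89.6 + 0.00·92.8 + 0.25·40.0 + 0.59·22.0) / (0.00 + 0.00 + 0.00 + 0.25 + 0.59)
  = 22.9800 / 0.8400 = 27.36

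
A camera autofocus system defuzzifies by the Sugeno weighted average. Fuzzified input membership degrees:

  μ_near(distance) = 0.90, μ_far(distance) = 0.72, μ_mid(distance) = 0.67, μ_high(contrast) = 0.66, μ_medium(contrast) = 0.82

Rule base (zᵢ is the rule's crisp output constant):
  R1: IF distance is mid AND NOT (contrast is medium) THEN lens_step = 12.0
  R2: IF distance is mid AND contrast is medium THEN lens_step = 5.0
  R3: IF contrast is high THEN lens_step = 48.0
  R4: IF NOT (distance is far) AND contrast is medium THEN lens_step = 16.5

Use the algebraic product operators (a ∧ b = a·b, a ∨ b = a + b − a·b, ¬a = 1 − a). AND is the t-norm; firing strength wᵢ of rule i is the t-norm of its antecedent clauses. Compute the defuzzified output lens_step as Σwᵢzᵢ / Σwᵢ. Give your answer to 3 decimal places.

R1 (z=12.0): mid=0.67, ¬medium=1−0.82=0.18; AND[a·b] → w = 0.1206
R2 (z=5.0): mid=0.67, medium=0.82; AND[a·b] → w = 0.5494
R3 (z=48.0): high=0.66 → w = 0.6600
R4 (z=16.5): ¬far=1−0.72=0.28, medium=0.82; AND[a·b] → w = 0.2296
Weighted average = (0.1206·12.0 + 0.5494·5.0 + 0.6600·48.0 + 0.2296·16.5) / (0.1206 + 0.5494 + 0.6600 + 0.2296)
  = 39.6626 / 1.5596 = 25.431

25.431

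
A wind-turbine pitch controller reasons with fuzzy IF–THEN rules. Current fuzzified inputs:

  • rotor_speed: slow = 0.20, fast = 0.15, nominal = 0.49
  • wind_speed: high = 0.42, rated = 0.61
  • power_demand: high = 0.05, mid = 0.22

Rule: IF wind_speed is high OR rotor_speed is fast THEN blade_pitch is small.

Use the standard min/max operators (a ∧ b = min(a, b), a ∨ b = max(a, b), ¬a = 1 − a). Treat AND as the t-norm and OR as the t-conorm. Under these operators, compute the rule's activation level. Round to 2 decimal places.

0.42

firing strength: high=0.42, fast=0.15; OR[max(a, b)] → w = 0.42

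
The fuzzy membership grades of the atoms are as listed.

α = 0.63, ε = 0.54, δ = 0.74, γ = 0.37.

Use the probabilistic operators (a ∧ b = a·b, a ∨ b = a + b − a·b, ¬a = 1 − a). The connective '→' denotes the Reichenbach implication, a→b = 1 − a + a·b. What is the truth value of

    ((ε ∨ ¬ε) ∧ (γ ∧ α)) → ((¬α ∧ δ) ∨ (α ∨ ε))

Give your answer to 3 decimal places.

¬ε = 1 − 0.5400 = 0.4600
ε ∨ ¬ε = a + b − a·b on (0.5400, 0.4600) = 0.7516
γ ∧ α = a·b on (0.3700, 0.6300) = 0.2331
(ε ∨ ¬ε) ∧ (γ ∧ α) = a·b on (0.7516, 0.2331) = 0.1752
¬α = 1 − 0.6300 = 0.3700
¬α ∧ δ = a·b on (0.3700, 0.7400) = 0.2738
α ∨ ε = a + b − a·b on (0.6300, 0.5400) = 0.8298
(¬α ∧ δ) ∨ (α ∨ ε) = a + b − a·b on (0.2738, 0.8298) = 0.8764
((ε ∨ ¬ε) ∧ (γ ∧ α)) → ((¬α ∧ δ) ∨ (α ∨ ε))  [Reichenbach: 1 − a + a·b] with a=0.1752, b=0.8764 → 0.9783

0.978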